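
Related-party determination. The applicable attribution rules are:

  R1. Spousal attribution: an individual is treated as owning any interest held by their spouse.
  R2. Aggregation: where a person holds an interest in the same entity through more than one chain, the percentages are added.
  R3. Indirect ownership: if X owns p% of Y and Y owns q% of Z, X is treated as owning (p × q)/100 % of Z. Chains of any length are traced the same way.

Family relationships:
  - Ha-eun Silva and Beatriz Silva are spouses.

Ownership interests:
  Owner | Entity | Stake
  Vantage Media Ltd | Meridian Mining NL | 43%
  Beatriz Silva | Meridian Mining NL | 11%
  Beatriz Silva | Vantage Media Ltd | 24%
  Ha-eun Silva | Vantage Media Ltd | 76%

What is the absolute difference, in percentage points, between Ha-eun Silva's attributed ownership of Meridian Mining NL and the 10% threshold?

By spousal attribution (R1), Ha-eun Silva is treated as also owning Beatriz Silva's interest in Vantage Media Ltd, giving 76% + 24% = 100%.
By spousal attribution (R1), Ha-eun Silva is treated as owning Beatriz Silva's 11% interest in Meridian Mining NL.
Chain via Vantage Media Ltd (R3): 100% × 43% = 43% of Meridian Mining NL.
Direct interest in Meridian Mining NL: 11%.
Aggregating (R2): 43% + 11% = 54%.
54% exceeds the 10% threshold by 44 percentage points.

44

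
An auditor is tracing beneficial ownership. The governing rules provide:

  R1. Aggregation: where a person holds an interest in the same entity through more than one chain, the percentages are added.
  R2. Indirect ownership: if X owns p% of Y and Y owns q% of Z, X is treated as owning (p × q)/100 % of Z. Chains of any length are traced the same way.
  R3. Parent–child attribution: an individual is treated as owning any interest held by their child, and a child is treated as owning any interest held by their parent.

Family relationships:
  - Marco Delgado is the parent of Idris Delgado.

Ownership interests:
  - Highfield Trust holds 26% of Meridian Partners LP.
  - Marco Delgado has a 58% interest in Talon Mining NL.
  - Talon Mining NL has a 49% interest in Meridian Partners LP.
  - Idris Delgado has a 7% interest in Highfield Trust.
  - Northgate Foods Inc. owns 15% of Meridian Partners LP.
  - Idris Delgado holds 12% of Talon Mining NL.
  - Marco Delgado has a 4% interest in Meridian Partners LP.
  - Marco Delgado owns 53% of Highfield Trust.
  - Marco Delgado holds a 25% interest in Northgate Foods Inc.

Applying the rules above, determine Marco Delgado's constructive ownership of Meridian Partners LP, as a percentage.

By parent–child attribution (R3), Marco Delgado is treated as also owning Idris Delgado's interest in Highfield Trust, giving 53% + 7% = 60%.
By parent–child attribution (R3), Marco Delgado is treated as also owning Idris Delgado's interest in Talon Mining NL, giving 58% + 12% = 70%.
Chain via Highfield Trust (R2): 60% × 26% = 15.6% of Meridian Partners LP.
Chain via Talon Mining NL (R2): 70% × 49% = 34.3% of Meridian Partners LP.
Chain via Northgate Foods Inc. (R2): 25% × 15% = 3.75% of Meridian Partners LP.
Direct interest in Meridian Partners LP: 4%.
Aggregating (R1): 15.6% + 34.3% + 3.75% + 4% = 57.65%.

57.65%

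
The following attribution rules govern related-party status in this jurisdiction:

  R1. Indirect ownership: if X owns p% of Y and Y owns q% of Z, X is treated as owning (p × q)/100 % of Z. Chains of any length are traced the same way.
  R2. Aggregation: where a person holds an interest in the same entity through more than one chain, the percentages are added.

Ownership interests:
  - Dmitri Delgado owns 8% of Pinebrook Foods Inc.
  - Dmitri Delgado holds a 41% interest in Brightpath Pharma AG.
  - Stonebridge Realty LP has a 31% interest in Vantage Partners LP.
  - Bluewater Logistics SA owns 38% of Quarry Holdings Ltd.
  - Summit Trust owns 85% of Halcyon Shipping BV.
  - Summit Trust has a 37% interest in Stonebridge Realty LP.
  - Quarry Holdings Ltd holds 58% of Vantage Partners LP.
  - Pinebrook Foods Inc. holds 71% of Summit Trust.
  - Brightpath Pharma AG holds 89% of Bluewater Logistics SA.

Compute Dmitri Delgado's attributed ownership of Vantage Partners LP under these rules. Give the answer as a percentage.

8.693892%

Chain via Pinebrook Foods Inc. → Summit Trust → Stonebridge Realty LP (R1): 8% × 71% × 37% × 31% = 0.651496% of Vantage Partners LP.
Chain via Brightpath Pharma AG → Bluewater Logistics SA → Quarry Holdings Ltd (R1): 41% × 89% × 38% × 58% = 8.042396% of Vantage Partners LP.
Aggregating (R2): 0.651496% + 8.042396% = 8.693892%.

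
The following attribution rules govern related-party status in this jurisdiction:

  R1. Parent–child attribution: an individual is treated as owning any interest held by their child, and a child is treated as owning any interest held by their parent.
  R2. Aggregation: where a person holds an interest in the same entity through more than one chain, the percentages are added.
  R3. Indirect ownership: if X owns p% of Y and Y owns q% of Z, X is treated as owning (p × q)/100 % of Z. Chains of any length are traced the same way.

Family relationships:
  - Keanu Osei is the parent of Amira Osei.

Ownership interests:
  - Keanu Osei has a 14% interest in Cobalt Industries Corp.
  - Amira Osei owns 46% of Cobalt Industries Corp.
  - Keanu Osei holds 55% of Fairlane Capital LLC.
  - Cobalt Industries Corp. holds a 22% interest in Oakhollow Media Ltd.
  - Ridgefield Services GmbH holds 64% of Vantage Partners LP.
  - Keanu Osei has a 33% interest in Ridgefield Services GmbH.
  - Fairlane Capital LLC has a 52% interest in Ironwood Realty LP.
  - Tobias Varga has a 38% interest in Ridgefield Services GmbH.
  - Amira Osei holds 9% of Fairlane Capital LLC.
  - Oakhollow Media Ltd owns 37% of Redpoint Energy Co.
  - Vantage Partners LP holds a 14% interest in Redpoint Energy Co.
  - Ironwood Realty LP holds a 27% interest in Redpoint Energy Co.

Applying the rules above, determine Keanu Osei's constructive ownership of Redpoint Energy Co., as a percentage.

By parent–child attribution (R1), Keanu Osei is treated as also owning Amira Osei's interest in Cobalt Industries Corp, giving 14% + 46% = 60%.
By parent–child attribution (R1), Keanu Osei is treated as also owning Amira Osei's interest in Fairlane Capital LLC, giving 55% + 9% = 64%.
Chain via Cobalt Industries Corp. → Oakhollow Media Ltd (R3): 60% × 22% × 37% = 4.884% of Redpoint Energy Co.
Chain via Ridgefield Services GmbH → Vantage Partners LP (R3): 33% × 64% × 14% = 2.9568% of Redpoint Energy Co.
Chain via Fairlane Capital LLC → Ironwood Realty LP (R3): 64% × 52% × 27% = 8.9856% of Redpoint Energy Co.
Aggregating (R2): 4.884% + 2.9568% + 8.9856% = 16.8264%.

16.8264%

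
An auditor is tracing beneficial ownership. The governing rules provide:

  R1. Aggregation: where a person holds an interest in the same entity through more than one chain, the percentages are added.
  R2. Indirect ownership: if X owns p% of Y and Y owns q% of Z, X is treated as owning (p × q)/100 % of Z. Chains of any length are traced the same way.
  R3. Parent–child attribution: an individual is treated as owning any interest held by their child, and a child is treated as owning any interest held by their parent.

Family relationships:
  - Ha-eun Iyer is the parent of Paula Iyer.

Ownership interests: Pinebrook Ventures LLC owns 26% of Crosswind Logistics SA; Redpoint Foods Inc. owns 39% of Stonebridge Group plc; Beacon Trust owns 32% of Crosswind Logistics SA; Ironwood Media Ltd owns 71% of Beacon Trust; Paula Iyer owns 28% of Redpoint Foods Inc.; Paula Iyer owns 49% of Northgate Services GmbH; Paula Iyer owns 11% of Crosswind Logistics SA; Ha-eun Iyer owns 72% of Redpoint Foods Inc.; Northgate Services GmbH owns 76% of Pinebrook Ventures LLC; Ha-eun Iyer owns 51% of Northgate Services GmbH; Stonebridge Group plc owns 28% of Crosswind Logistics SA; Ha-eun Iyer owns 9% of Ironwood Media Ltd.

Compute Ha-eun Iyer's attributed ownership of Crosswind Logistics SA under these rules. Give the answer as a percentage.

43.7248%

By parent–child attribution (R3), Ha-eun Iyer is treated as also owning Paula Iyer's interest in Redpoint Foods Inc, giving 72% + 28% = 100%.
By parent–child attribution (R3), Ha-eun Iyer is treated as also owning Paula Iyer's interest in Northgate Services GmbH, giving 51% + 49% = 100%.
By parent–child attribution (R3), Ha-eun Iyer is treated as owning Paula Iyer's 11% interest in Crosswind Logistics SA.
Chain via Redpoint Foods Inc. → Stonebridge Group plc (R2): 100% × 39% × 28% = 10.92% of Crosswind Logistics SA.
Chain via Ironwood Media Ltd → Beacon Trust (R2): 9% × 71% × 32% = 2.0448% of Crosswind Logistics SA.
Chain via Northgate Services GmbH → Pinebrook Ventures LLC (R2): 100% × 76% × 26% = 19.76% of Crosswind Logistics SA.
Direct interest in Crosswind Logistics SA: 11%.
Aggregating (R1): 10.92% + 2.0448% + 19.76% + 11% = 43.7248%.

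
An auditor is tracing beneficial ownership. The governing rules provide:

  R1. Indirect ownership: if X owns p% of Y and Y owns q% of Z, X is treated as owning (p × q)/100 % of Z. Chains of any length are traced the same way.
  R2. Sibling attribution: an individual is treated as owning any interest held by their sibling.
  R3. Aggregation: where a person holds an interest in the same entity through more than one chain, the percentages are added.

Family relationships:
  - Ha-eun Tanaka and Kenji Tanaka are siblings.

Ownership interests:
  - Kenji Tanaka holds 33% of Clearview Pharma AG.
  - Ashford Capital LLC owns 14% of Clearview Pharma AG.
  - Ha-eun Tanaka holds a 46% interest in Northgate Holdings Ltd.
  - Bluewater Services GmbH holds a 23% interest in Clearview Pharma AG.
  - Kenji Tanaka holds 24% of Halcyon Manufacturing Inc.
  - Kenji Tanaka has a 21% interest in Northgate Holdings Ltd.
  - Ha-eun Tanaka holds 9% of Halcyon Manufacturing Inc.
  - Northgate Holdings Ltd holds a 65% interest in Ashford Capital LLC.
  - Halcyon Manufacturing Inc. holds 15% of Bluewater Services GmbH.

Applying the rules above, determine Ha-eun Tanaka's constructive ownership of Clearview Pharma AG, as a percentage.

By sibling attribution (R2), Ha-eun Tanaka is treated as also owning Kenji Tanaka's interest in Northgate Holdings Ltd, giving 46% + 21% = 67%.
By sibling attribution (R2), Ha-eun Tanaka is treated as also owning Kenji Tanaka's interest in Halcyon Manufacturing Inc, giving 9% + 24% = 33%.
By sibling attribution (R2), Ha-eun Tanaka is treated as owning Kenji Tanaka's 33% interest in Clearview Pharma AG.
Chain via Northgate Holdings Ltd → Ashford Capital LLC (R1): 67% × 65% × 14% = 6.097% of Clearview Pharma AG.
Chain via Halcyon Manufacturing Inc. → Bluewater Services GmbH (R1): 33% × 15% × 23% = 1.1385% of Clearview Pharma AG.
Direct interest in Clearview Pharma AG: 33%.
Aggregating (R3): 6.097% + 1.1385% + 33% = 40.2355%.

40.2355%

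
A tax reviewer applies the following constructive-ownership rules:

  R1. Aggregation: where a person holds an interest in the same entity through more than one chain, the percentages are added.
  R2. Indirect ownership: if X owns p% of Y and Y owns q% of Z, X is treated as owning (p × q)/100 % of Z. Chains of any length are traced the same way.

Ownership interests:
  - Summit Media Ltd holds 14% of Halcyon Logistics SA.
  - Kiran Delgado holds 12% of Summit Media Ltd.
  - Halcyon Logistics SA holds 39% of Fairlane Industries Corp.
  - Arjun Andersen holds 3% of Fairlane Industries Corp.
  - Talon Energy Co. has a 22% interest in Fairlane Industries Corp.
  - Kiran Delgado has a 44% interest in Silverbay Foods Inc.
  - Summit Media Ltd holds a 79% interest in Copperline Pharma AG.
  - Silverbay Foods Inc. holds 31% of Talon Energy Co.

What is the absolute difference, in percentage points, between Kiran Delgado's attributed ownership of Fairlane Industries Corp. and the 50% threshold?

Chain via Summit Media Ltd → Halcyon Logistics SA (R2): 12% × 14% × 39% = 0.6552% of Fairlane Industries Corp.
Chain via Silverbay Foods Inc. → Talon Energy Co. (R2): 44% × 31% × 22% = 3.0008% of Fairlane Industries Corp.
Aggregating (R1): 0.6552% + 3.0008% = 3.656%.
3.656% falls short of the 50% threshold by 46.344 percentage points.

46.344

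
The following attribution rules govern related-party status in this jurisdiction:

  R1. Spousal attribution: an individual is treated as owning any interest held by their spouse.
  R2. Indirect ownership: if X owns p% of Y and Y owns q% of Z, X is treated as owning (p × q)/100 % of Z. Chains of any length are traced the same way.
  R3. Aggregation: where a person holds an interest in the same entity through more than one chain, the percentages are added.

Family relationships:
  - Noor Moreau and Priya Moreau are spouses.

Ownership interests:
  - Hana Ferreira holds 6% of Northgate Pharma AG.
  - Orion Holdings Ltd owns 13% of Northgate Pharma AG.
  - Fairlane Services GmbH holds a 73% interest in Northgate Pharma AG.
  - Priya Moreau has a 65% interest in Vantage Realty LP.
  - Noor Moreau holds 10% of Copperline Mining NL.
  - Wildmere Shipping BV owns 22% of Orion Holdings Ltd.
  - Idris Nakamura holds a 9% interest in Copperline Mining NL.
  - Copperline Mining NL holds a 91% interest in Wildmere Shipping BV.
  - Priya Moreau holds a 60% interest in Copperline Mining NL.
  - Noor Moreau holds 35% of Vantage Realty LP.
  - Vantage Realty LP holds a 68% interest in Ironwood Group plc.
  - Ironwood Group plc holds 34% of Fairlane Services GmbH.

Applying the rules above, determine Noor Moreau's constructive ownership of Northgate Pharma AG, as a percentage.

By spousal attribution (R1), Noor Moreau is treated as also owning Priya Moreau's interest in Vantage Realty LP, giving 35% + 65% = 100%.
By spousal attribution (R1), Noor Moreau is treated as also owning Priya Moreau's interest in Copperline Mining NL, giving 10% + 60% = 70%.
Chain via Vantage Realty LP → Ironwood Group plc → Fairlane Services GmbH (R2): 100% × 68% × 34% × 73% = 16.8776% of Northgate Pharma AG.
Chain via Copperline Mining NL → Wildmere Shipping BV → Orion Holdings Ltd (R2): 70% × 91% × 22% × 13% = 1.82182% of Northgate Pharma AG.
Aggregating (R3): 16.8776% + 1.82182% = 18.69942%.

18.69942%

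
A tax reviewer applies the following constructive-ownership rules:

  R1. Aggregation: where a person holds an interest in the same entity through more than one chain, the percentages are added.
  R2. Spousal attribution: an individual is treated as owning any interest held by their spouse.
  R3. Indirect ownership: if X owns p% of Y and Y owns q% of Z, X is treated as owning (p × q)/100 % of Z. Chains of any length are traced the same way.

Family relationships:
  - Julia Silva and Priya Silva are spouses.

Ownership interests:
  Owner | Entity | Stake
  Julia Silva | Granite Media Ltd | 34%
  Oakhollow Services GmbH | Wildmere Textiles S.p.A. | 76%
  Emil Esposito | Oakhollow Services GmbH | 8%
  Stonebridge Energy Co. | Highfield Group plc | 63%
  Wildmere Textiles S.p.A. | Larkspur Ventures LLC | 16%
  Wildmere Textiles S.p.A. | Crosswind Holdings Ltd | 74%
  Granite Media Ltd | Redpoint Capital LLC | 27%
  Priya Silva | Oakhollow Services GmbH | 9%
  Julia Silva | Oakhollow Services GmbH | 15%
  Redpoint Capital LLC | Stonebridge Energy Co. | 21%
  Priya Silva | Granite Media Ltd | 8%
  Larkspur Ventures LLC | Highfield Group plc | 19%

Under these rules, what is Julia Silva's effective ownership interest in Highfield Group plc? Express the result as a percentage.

By spousal attribution (R2), Julia Silva is treated as also owning Priya Silva's interest in Granite Media Ltd, giving 34% + 8% = 42%.
By spousal attribution (R2), Julia Silva is treated as also owning Priya Silva's interest in Oakhollow Services GmbH, giving 15% + 9% = 24%.
Chain via Granite Media Ltd → Redpoint Capital LLC → Stonebridge Energy Co. (R3): 42% × 27% × 21% × 63% = 1.500282% of Highfield Group plc.
Chain via Oakhollow Services GmbH → Wildmere Textiles S.p.A. → Larkspur Ventures LLC (R3): 24% × 76% × 16% × 19% = 0.554496% of Highfield Group plc.
Aggregating (R1): 1.500282% + 0.554496% = 2.054778%.

2.054778%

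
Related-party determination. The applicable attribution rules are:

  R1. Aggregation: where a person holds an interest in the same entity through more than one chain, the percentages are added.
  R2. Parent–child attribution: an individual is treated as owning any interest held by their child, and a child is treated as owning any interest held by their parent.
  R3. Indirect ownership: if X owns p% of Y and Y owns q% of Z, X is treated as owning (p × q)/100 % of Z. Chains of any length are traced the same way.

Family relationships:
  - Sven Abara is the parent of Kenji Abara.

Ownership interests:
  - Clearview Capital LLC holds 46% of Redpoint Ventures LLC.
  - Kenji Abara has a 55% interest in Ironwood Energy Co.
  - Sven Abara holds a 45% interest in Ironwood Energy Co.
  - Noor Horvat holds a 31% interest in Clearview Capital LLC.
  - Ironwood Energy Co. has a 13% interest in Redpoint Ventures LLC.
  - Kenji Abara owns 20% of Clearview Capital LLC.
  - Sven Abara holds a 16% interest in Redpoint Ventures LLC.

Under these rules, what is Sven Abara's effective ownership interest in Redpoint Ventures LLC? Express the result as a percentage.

By parent–child attribution (R2), Sven Abara is treated as also owning Kenji Abara's interest in Ironwood Energy Co, giving 45% + 55% = 100%.
By parent–child attribution (R2), Sven Abara is treated as owning Kenji Abara's 20% interest in Clearview Capital LLC.
Chain via Ironwood Energy Co. (R3): 100% × 13% = 13% of Redpoint Ventures LLC.
Direct interest in Redpoint Ventures LLC: 16%.
Chain via Clearview Capital LLC (R3): 20% × 46% = 9.2% of Redpoint Ventures LLC.
Aggregating (R1): 13% + 16% + 9.2% = 38.2%.

38.2%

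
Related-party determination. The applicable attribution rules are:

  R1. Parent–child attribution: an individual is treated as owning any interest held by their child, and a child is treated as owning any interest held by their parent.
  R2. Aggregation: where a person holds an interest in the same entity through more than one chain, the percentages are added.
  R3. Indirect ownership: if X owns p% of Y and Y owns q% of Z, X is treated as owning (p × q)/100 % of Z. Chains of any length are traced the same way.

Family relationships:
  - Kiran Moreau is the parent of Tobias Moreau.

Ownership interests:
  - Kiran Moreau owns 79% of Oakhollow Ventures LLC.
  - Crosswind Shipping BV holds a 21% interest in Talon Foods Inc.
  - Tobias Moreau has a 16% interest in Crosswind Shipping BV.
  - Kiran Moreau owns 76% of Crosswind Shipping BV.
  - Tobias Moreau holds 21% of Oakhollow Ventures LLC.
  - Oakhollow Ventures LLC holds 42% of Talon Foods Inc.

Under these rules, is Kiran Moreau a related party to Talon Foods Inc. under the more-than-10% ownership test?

Yes

By parent–child attribution (R1), Kiran Moreau is treated as also owning Tobias Moreau's interest in Oakhollow Ventures LLC, giving 79% + 21% = 100%.
By parent–child attribution (R1), Kiran Moreau is treated as also owning Tobias Moreau's interest in Crosswind Shipping BV, giving 76% + 16% = 92%.
Chain via Oakhollow Ventures LLC (R3): 100% × 42% = 42% of Talon Foods Inc.
Chain via Crosswind Shipping BV (R3): 92% × 21% = 19.32% of Talon Foods Inc.
Aggregating (R2): 42% + 19.32% = 61.32%.
61.32% exceeds the 10% threshold, so Kiran is a related party to Talon Foods Inc.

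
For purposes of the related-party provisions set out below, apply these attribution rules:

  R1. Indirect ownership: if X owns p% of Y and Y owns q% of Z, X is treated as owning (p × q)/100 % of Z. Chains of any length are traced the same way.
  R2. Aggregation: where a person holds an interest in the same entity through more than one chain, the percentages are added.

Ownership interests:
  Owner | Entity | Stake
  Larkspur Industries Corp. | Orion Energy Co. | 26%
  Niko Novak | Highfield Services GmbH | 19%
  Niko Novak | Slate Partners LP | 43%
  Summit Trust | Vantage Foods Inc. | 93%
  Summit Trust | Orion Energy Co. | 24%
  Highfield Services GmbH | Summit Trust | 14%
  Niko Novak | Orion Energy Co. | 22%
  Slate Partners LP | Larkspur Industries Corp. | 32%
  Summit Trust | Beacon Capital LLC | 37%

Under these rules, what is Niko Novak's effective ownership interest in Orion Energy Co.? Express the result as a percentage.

Chain via Slate Partners LP → Larkspur Industries Corp. (R1): 43% × 32% × 26% = 3.5776% of Orion Energy Co.
Chain via Highfield Services GmbH → Summit Trust (R1): 19% × 14% × 24% = 0.6384% of Orion Energy Co.
Direct interest in Orion Energy Co: 22%.
Aggregating (R2): 3.5776% + 0.6384% + 22% = 26.216%.

26.216%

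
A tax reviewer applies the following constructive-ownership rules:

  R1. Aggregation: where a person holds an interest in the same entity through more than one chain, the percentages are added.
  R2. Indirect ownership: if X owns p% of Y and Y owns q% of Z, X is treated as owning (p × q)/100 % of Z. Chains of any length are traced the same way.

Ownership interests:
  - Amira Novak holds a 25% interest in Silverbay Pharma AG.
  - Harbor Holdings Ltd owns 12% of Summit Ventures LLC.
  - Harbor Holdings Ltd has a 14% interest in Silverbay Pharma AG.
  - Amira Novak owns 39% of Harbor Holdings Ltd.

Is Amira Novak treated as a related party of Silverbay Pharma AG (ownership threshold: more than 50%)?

No

Chain via Harbor Holdings Ltd (R2): 39% × 14% = 5.46% of Silverbay Pharma AG.
Direct interest in Silverbay Pharma AG: 25%.
Aggregating (R1): 5.46% + 25% = 30.46%.
30.46% does not exceed the 50% threshold, so Amira is not a related party to Silverbay Pharma AG.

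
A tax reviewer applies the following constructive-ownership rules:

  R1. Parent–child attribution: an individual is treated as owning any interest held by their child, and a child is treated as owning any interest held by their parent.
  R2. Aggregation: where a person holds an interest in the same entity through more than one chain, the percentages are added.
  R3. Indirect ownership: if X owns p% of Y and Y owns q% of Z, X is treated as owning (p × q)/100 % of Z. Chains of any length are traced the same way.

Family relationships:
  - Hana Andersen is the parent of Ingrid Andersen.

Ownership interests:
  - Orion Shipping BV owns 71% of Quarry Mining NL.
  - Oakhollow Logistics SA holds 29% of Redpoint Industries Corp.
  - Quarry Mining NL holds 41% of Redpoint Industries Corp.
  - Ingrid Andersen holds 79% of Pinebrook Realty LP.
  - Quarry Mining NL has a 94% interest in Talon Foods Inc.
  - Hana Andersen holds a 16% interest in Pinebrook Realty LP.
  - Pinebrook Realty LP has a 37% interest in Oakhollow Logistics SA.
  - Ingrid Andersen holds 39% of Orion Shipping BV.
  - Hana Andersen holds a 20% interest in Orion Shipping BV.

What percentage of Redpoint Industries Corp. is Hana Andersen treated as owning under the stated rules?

27.3684%

By parent–child attribution (R1), Hana Andersen is treated as also owning Ingrid Andersen's interest in Pinebrook Realty LP, giving 16% + 79% = 95%.
By parent–child attribution (R1), Hana Andersen is treated as also owning Ingrid Andersen's interest in Orion Shipping BV, giving 20% + 39% = 59%.
Chain via Pinebrook Realty LP → Oakhollow Logistics SA (R3): 95% × 37% × 29% = 10.1935% of Redpoint Industries Corp.
Chain via Orion Shipping BV → Quarry Mining NL (R3): 59% × 71% × 41% = 17.1749% of Redpoint Industries Corp.
Aggregating (R2): 10.1935% + 17.1749% = 27.3684%.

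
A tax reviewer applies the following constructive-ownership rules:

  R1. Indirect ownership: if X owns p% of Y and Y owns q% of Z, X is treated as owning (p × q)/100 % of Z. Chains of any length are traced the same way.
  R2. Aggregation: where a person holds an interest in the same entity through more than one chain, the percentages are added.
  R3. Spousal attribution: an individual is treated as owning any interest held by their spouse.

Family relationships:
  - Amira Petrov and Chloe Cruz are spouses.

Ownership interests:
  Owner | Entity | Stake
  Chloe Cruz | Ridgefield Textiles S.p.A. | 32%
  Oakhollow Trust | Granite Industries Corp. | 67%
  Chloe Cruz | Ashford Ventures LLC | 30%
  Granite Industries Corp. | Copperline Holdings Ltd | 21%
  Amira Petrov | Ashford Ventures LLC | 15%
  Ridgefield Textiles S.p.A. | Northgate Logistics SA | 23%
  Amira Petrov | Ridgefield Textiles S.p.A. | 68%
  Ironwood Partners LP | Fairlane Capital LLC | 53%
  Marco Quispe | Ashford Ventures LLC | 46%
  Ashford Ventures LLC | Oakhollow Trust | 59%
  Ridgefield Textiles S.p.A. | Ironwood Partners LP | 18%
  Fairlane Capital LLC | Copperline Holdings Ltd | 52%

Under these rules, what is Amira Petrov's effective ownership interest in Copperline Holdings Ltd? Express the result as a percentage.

By spousal attribution (R3), Amira Petrov is treated as also owning Chloe Cruz's interest in Ashford Ventures LLC, giving 15% + 30% = 45%.
By spousal attribution (R3), Amira Petrov is treated as also owning Chloe Cruz's interest in Ridgefield Textiles S.p.A, giving 68% + 32% = 100%.
Chain via Ashford Ventures LLC → Oakhollow Trust → Granite Industries Corp. (R1): 45% × 59% × 67% × 21% = 3.735585% of Copperline Holdings Ltd.
Chain via Ridgefield Textiles S.p.A. → Ironwood Partners LP → Fairlane Capital LLC (R1): 100% × 18% × 53% × 52% = 4.9608% of Copperline Holdings Ltd.
Aggregating (R2): 3.735585% + 4.9608% = 8.696385%.

8.696385%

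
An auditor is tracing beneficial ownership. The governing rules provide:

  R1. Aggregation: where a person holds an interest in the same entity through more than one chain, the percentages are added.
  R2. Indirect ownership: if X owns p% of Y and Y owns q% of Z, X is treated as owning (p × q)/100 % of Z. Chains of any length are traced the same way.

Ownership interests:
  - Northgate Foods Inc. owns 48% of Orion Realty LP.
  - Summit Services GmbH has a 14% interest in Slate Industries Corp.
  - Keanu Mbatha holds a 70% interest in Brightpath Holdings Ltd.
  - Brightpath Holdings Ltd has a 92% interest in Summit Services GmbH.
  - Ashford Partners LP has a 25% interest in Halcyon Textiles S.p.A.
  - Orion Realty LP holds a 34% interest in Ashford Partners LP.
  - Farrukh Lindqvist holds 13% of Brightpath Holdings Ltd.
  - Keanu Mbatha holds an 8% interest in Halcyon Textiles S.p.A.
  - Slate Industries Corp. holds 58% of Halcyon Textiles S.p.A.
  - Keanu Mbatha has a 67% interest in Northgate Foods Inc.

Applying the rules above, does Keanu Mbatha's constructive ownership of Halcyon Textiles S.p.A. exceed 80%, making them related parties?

Chain via Brightpath Holdings Ltd → Summit Services GmbH → Slate Industries Corp. (R2): 70% × 92% × 14% × 58% = 5.22928% of Halcyon Textiles S.p.A.
Chain via Northgate Foods Inc. → Orion Realty LP → Ashford Partners LP (R2): 67% × 48% × 34% × 25% = 2.7336% of Halcyon Textiles S.p.A.
Direct interest in Halcyon Textiles S.p.A: 8%.
Aggregating (R1): 5.22928% + 2.7336% + 8% = 15.96288%.
15.96288% does not exceed the 80% threshold, so Keanu is not a related party to Halcyon Textiles S.p.A.

No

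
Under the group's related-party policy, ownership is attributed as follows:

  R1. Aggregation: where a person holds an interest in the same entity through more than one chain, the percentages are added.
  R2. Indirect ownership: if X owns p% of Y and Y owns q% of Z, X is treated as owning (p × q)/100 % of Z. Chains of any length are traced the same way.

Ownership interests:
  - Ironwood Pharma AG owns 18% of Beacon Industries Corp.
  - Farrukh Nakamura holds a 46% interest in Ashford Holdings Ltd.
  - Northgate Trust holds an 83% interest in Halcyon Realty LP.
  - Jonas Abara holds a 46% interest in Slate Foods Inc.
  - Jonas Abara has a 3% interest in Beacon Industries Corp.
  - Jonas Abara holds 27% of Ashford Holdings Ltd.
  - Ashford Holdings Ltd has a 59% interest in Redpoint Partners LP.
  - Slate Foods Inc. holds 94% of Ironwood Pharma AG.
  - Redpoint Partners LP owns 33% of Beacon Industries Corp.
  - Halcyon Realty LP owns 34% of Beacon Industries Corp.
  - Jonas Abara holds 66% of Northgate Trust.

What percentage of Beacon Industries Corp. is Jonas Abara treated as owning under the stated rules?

Chain via Slate Foods Inc. → Ironwood Pharma AG (R2): 46% × 94% × 18% = 7.7832% of Beacon Industries Corp.
Chain via Northgate Trust → Halcyon Realty LP (R2): 66% × 83% × 34% = 18.6252% of Beacon Industries Corp.
Chain via Ashford Holdings Ltd → Redpoint Partners LP (R2): 27% × 59% × 33% = 5.2569% of Beacon Industries Corp.
Direct interest in Beacon Industries Corp: 3%.
Aggregating (R1): 7.7832% + 18.6252% + 5.2569% + 3% = 34.6653%.

34.6653%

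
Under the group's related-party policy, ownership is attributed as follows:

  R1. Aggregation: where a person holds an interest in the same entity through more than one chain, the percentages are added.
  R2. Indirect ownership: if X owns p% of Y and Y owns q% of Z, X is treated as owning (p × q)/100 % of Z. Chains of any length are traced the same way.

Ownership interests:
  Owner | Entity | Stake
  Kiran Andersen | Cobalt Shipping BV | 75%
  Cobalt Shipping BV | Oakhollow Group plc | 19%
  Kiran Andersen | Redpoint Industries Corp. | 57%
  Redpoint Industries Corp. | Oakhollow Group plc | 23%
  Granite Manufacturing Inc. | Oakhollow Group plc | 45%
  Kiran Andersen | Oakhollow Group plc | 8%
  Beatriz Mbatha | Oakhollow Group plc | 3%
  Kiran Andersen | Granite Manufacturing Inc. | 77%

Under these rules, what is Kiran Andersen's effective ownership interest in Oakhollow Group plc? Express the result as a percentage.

70.01%

Chain via Granite Manufacturing Inc. (R2): 77% × 45% = 34.65% of Oakhollow Group plc.
Chain via Redpoint Industries Corp. (R2): 57% × 23% = 13.11% of Oakhollow Group plc.
Chain via Cobalt Shipping BV (R2): 75% × 19% = 14.25% of Oakhollow Group plc.
Direct interest in Oakhollow Group plc: 8%.
Aggregating (R1): 34.65% + 13.11% + 14.25% + 8% = 70.01%.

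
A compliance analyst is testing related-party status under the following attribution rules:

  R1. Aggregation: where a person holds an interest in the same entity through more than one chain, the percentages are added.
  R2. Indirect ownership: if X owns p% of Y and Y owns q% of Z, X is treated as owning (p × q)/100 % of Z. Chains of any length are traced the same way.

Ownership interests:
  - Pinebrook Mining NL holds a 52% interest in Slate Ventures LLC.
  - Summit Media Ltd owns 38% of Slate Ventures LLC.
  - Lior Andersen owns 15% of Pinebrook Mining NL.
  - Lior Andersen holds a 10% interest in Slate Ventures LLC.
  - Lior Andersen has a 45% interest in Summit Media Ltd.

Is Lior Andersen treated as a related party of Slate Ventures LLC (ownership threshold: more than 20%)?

Chain via Summit Media Ltd (R2): 45% × 38% = 17.1% of Slate Ventures LLC.
Chain via Pinebrook Mining NL (R2): 15% × 52% = 7.8% of Slate Ventures LLC.
Direct interest in Slate Ventures LLC: 10%.
Aggregating (R1): 17.1% + 7.8% + 10% = 34.9%.
34.9% exceeds the 20% threshold, so Lior is a related party to Slate Ventures LLC.

Yes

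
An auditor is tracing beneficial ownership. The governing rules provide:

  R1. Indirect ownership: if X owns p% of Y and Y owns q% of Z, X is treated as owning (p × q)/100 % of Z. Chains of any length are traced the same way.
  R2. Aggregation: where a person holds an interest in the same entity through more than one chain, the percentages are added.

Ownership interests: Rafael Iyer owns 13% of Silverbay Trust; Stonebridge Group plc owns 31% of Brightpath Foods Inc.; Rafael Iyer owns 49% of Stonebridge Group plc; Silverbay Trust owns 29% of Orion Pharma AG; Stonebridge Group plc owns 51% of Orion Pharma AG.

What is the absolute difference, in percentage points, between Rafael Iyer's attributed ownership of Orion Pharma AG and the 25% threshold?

3.76

Chain via Silverbay Trust (R1): 13% × 29% = 3.77% of Orion Pharma AG.
Chain via Stonebridge Group plc (R1): 49% × 51% = 24.99% of Orion Pharma AG.
Aggregating (R2): 3.77% + 24.99% = 28.76%.
28.76% exceeds the 25% threshold by 3.76 percentage points.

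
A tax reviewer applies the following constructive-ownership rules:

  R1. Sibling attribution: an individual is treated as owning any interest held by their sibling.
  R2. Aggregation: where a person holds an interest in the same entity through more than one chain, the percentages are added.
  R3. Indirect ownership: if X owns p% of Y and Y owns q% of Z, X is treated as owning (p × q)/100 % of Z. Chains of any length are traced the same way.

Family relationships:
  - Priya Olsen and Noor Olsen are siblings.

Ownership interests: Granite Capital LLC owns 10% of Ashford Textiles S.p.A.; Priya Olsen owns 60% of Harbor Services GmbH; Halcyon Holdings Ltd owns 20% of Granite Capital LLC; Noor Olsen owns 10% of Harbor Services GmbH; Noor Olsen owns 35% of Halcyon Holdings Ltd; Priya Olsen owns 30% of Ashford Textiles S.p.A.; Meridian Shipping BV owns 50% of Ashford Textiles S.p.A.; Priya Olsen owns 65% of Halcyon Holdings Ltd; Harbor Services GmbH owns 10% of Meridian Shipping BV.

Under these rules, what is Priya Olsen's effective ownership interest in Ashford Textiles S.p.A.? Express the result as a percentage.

35.5%

By sibling attribution (R1), Priya Olsen is treated as also owning Noor Olsen's interest in Halcyon Holdings Ltd, giving 65% + 35% = 100%.
By sibling attribution (R1), Priya Olsen is treated as also owning Noor Olsen's interest in Harbor Services GmbH, giving 60% + 10% = 70%.
Chain via Halcyon Holdings Ltd → Granite Capital LLC (R3): 100% × 20% × 10% = 2% of Ashford Textiles S.p.A.
Chain via Harbor Services GmbH → Meridian Shipping BV (R3): 70% × 10% × 50% = 3.5% of Ashford Textiles S.p.A.
Direct interest in Ashford Textiles S.p.A: 30%.
Aggregating (R2): 2% + 3.5% + 30% = 35.5%.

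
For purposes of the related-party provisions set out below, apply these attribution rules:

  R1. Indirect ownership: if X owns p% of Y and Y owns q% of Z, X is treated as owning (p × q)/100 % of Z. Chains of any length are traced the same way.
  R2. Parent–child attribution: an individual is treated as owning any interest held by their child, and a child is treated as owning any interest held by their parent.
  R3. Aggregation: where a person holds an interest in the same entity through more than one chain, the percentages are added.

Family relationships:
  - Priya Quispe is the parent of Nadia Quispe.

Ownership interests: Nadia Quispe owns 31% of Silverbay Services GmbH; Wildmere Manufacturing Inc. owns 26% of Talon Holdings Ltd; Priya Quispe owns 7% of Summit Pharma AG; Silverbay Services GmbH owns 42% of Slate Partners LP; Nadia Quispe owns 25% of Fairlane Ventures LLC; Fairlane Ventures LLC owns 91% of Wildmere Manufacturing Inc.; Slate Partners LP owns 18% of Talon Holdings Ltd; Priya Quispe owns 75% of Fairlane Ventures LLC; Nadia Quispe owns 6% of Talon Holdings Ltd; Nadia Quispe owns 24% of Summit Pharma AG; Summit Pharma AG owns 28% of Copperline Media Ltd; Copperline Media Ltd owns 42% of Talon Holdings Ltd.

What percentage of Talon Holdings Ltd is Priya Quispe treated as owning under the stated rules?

By parent–child attribution (R2), Priya Quispe is treated as also owning Nadia Quispe's interest in Fairlane Ventures LLC, giving 75% + 25% = 100%.
By parent–child attribution (R2), Priya Quispe is treated as also owning Nadia Quispe's interest in Summit Pharma AG, giving 7% + 24% = 31%.
By parent–child attribution (R2), Priya Quispe is treated as owning Nadia Quispe's 31% interest in Silverbay Services GmbH.
By parent–child attribution (R2), Priya Quispe is treated as owning Nadia Quispe's 6% interest in Talon Holdings Ltd.
Chain via Fairlane Ventures LLC → Wildmere Manufacturing Inc. (R1): 100% × 91% × 26% = 23.66% of Talon Holdings Ltd.
Chain via Summit Pharma AG → Copperline Media Ltd (R1): 31% × 28% × 42% = 3.6456% of Talon Holdings Ltd.
Chain via Silverbay Services GmbH → Slate Partners LP (R1): 31% × 42% × 18% = 2.3436% of Talon Holdings Ltd.
Direct interest in Talon Holdings Ltd: 6%.
Aggregating (R3): 23.66% + 3.6456% + 2.3436% + 6% = 35.6492%.

35.6492%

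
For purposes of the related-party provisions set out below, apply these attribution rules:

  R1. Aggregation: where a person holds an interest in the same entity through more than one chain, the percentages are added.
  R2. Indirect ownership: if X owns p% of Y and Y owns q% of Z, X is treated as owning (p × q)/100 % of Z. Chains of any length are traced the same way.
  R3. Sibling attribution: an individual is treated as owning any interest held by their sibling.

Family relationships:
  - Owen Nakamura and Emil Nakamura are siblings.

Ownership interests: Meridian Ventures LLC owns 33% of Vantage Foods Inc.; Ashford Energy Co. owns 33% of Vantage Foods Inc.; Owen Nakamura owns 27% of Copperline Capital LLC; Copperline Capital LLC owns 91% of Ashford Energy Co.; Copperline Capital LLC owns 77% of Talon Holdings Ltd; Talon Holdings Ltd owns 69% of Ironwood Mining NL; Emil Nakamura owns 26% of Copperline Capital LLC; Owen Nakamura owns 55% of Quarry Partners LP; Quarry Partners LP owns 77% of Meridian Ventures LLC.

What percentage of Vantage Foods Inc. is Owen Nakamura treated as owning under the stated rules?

By sibling attribution (R3), Owen Nakamura is treated as also owning Emil Nakamura's interest in Copperline Capital LLC, giving 27% + 26% = 53%.
Chain via Copperline Capital LLC → Ashford Energy Co. (R2): 53% × 91% × 33% = 15.9159% of Vantage Foods Inc.
Chain via Quarry Partners LP → Meridian Ventures LLC (R2): 55% × 77% × 33% = 13.9755% of Vantage Foods Inc.
Aggregating (R1): 15.9159% + 13.9755% = 29.8914%.

29.8914%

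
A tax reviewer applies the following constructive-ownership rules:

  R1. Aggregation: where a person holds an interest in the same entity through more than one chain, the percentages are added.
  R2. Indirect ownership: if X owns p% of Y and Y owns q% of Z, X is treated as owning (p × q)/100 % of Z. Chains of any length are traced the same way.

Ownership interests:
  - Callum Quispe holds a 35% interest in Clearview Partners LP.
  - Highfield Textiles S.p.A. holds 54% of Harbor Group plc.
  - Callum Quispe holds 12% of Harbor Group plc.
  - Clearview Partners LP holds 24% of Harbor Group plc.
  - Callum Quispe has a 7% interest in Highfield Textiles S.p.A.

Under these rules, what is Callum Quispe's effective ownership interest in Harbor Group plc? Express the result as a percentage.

24.18%

Chain via Highfield Textiles S.p.A. (R2): 7% × 54% = 3.78% of Harbor Group plc.
Chain via Clearview Partners LP (R2): 35% × 24% = 8.4% of Harbor Group plc.
Direct interest in Harbor Group plc: 12%.
Aggregating (R1): 3.78% + 8.4% + 12% = 24.18%.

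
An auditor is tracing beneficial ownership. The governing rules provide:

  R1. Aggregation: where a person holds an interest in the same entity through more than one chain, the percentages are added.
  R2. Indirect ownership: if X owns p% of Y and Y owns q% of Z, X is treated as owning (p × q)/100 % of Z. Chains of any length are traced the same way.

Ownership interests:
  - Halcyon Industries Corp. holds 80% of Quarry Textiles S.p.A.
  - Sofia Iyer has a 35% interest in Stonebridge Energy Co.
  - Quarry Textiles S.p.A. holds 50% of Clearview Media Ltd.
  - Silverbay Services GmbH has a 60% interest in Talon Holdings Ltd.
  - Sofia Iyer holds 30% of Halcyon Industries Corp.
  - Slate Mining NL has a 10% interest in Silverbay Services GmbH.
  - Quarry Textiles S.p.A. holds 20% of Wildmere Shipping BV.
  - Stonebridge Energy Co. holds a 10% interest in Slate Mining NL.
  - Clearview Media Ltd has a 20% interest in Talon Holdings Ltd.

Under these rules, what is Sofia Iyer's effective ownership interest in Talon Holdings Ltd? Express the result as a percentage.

Chain via Halcyon Industries Corp. → Quarry Textiles S.p.A. → Clearview Media Ltd (R2): 30% × 80% × 50% × 20% = 2.4% of Talon Holdings Ltd.
Chain via Stonebridge Energy Co. → Slate Mining NL → Silverbay Services GmbH (R2): 35% × 10% × 10% × 60% = 0.21% of Talon Holdings Ltd.
Aggregating (R1): 2.4% + 0.21% = 2.61%.

2.61%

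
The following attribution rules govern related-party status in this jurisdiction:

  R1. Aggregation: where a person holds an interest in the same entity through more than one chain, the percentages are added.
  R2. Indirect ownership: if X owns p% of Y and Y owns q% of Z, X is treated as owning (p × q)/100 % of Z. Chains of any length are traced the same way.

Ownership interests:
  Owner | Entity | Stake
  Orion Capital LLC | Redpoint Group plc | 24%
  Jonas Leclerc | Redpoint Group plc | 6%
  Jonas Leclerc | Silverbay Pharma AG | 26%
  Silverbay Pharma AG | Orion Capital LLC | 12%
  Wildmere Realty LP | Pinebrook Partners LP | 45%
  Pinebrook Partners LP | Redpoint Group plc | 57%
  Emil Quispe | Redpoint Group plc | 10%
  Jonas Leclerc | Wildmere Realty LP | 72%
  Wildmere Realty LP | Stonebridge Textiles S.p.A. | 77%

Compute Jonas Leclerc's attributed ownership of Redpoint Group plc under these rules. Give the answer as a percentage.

Chain via Silverbay Pharma AG → Orion Capital LLC (R2): 26% × 12% × 24% = 0.7488% of Redpoint Group plc.
Chain via Wildmere Realty LP → Pinebrook Partners LP (R2): 72% × 45% × 57% = 18.468% of Redpoint Group plc.
Direct interest in Redpoint Group plc: 6%.
Aggregating (R1): 0.7488% + 18.468% + 6% = 25.2168%.

25.2168%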